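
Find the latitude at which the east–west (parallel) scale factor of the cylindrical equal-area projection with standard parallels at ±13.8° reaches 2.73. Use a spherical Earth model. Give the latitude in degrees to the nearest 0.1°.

69.2°

For cylindrical equal-area with standard parallel φ₀, h = cos φ / cos φ₀ and k = cos φ₀ / cos φ, so h·k = 1.
k = cos φ₀ / cos φ = 2.73  ⇒  cos φ = cos 13.8° / 2.73 = 0.3557.
φ = arccos(0.3557) ≈ 69.2°.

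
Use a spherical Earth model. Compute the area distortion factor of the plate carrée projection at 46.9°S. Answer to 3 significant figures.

Plate carrée maps x = Rλ, y = Rφ. The meridian scale is h = 1 and the parallel scale is k = 1/cos φ = sec φ.
Areal scale = h·k = 1 × sec φ; at 46.9°, h = 1.000, k = 1.464, so h·k = 1.464.

1.46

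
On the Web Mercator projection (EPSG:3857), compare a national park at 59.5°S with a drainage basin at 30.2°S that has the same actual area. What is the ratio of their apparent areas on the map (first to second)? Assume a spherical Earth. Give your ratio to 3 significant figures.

On Mercator, area is exaggerated by sec²φ = 1/cos²φ.
At 59.5°: sec²(59.5°) = 1/0.5075² = 3.882.
At 30.2°: sec²(30.2°) = 1/0.8643² = 1.339.
Ratio = 3.882/1.339 = cos²(30.2°)/cos²(59.5°) ≈ 2.90.

2.90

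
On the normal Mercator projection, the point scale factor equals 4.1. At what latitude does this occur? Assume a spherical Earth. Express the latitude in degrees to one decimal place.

75.9°

Mercator scale is k = sec φ = 1/cos φ.
1/cos φ = 4.1  ⇒  cos φ = 0.2439  ⇒  φ = arccos(0.2439) ≈ 75.9°.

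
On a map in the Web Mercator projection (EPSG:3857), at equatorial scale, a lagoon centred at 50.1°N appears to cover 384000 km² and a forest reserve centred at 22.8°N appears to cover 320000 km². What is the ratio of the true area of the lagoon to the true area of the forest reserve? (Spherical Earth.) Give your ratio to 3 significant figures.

0.581

Since Mercator area scale is 1/cos²φ, the true area equals the apparent area multiplied by cos²φ.
True area of lagoon: 384000 × cos²(50.1°) = 384000 × 0.4115 = 158000 km².
True area of forest reserve: 320000 × cos²(22.8°) = 320000 × 0.8498 = 271900 km².
Ratio = 158000 / 271900 ≈ 0.581.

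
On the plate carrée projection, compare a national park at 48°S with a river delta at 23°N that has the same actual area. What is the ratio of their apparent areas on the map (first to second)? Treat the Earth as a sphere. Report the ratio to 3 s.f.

1.38

In the plate carrée (x = Rλ, y = Rφ), meridians are true-scale (h = 1) and parallels are stretched by k = sec φ.
Areal scale at 48°: h·k = 1.000 × 1.494 = 1.494.
Areal scale at 23°: h·k = 1.000 × 1.086 = 1.086.
Ratio = 1.494/1.086 ≈ 1.38.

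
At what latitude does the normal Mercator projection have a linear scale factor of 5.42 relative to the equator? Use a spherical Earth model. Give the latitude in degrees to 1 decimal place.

79.4°

Mercator scale is k = sec φ = 1/cos φ.
1/cos φ = 5.42  ⇒  cos φ = 0.1845  ⇒  φ = arccos(0.1845) ≈ 79.4°.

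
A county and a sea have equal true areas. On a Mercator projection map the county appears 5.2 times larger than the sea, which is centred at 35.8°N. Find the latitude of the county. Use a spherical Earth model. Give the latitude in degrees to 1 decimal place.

For equal true areas on Mercator, apparent areas scale as sec²φ, so the ratio is cos²φ₂ / cos²φ₁.
cos²φ₂ / cos²φ₁ = 5.2  ⇒  cos φ₁ = cos 35.8° / √5.2 = 0.8111/2.280 = 0.3557.
φ₁ = arccos(0.3557) ≈ 69.2°.

69.2°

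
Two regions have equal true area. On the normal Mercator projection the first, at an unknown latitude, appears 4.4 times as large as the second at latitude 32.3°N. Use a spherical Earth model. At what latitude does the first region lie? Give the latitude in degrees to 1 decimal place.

66.2°

Mercator areal scale is sec²φ, so apparent-area ratio = sec²φ₁ / sec²φ₂ = cos²φ₂ / cos²φ₁.
cos²φ₂ / cos²φ₁ = 4.4  ⇒  cos φ₁ = cos 32.3° / √4.4 = 0.8453/2.098 = 0.4030.
φ₁ = arccos(0.4030) ≈ 66.2°.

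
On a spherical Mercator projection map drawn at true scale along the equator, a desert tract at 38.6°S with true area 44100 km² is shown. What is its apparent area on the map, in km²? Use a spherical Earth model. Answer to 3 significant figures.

For Mercator, h = k = sec φ (a conformal cylindrical projection has a single point scale, 1/cos φ).
Areal scale = k² = sec²φ = 1/cos²(38.6°) = 1/0.7815² = 1.637.
Apparent area = 44100 × 1.637 ≈ 72200 km².

72200 km²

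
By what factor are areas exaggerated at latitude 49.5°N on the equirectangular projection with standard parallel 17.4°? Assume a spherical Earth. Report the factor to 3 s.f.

1.47

In the equirectangular projection with standard parallel φ₀ = 17.4° (x = Rλ cos φ₀, y = Rφ), meridians are true-scale (h = 1) and the parallel scale is k = cos φ₀ / cos φ.
Areal scale = h·k = 1 × cos φ₀ / cos φ; at 49.5°, h = 1.000, k = 1.469, so h·k = 1.469.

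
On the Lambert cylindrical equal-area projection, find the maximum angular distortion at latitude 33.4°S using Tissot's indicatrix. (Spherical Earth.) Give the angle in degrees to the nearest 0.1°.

20.6°

The Lambert cylindrical equal-area projection is the cylindrical equal-area projection with its standard parallel at the equator (φ₀ = 0). A cylindrical equal-area projection with standard parallel φ₀ has meridian scale h = cos φ / cos φ₀ and parallel scale k = cos φ₀ / cos φ (so areas are preserved, h·k = 1).
At 33.4°: h = 0.8348, k = 1.198; principal scales a = 1.198, b = 0.8348.
sin(ω/2) = (a − b)/(a + b) = 0.3630/2.033 = 0.1786, so ω = 2 arcsin(0.1786) ≈ 20.6°.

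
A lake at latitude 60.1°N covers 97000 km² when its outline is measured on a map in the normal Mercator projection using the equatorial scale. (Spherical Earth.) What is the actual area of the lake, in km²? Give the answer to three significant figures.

For Mercator, h = k = sec φ (a conformal cylindrical projection has a single point scale, 1/cos φ).
Areal scale = k² = sec²φ = 1/cos²(60.1°) = 1/0.4985² = 4.024.
True area = apparent / (areal scale) = 97000 / 4.024 ≈ 24100 km².

24100 km²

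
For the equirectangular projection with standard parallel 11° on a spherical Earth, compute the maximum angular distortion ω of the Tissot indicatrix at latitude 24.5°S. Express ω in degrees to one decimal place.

The equidistant cylindrical projection with φ₀ = 11° has h = 1 (meridians true) and k = cos φ₀ / cos φ along parallels.
At 24.5°: h = 1.000, k = 1.079; principal scales a = 1.079, b = 1.000.
sin(ω/2) = (a − b)/(a + b) = 0.07876/2.079 = 0.03789, so ω = 2 arcsin(0.03789) ≈ 4.3°.

4.3°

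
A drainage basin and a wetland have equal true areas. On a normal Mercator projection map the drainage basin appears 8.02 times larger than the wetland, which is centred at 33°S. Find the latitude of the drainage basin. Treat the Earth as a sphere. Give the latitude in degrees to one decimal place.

For equal true areas on Mercator, apparent areas scale as sec²φ, so the ratio is cos²φ₂ / cos²φ₁.
cos²φ₂ / cos²φ₁ = 8.02  ⇒  cos φ₁ = cos 33° / √8.02 = 0.8387/2.832 = 0.2961.
φ₁ = arccos(0.2961) ≈ 72.8°.

72.8°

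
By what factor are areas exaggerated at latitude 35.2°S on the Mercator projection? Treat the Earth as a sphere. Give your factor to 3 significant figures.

1.50

Mercator is conformal, so the point scale is isotropic: h = k = sec φ = 1/cos φ.
Areal scale = k² = sec²φ = 1/cos²(35.2°) = 1/0.8171² = 1.498.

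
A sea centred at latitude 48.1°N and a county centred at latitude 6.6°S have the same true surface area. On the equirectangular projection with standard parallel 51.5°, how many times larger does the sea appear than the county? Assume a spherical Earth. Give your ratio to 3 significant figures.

In the equirectangular projection with standard parallel φ₀ = 51.5° (x = Rλ cos φ₀, y = Rφ), meridians are true-scale (h = 1) and the parallel scale is k = cos φ₀ / cos φ.
Areal scale at 48.1°: h·k = 1.000 × 0.9321 = 0.9321.
Areal scale at 6.6°: h·k = 1.000 × 0.6267 = 0.6267.
Ratio = 0.9321/0.6267 ≈ 1.49.

1.49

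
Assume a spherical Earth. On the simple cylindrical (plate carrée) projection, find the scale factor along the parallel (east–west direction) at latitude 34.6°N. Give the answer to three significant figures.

1.21

Plate carrée maps x = Rλ, y = Rφ. The meridian scale is h = 1 and the parallel scale is k = 1/cos φ = sec φ.
k = 1/cos 34.6° = 1/0.8231 = 1.215.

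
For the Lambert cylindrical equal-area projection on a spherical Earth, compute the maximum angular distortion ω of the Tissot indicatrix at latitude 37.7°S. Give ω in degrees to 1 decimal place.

26.6°

The Lambert cylindrical equal-area projection is the cylindrical equal-area projection with its standard parallel at the equator (φ₀ = 0). A cylindrical equal-area projection with standard parallel φ₀ has meridian scale h = cos φ / cos φ₀ and parallel scale k = cos φ₀ / cos φ (so areas are preserved, h·k = 1).
At 37.7°: h = 0.7912, k = 1.264; principal scales a = 1.264, b = 0.7912.
sin(ω/2) = (a − b)/(a + b) = 0.4726/2.055 = 0.2300, so ω = 2 arcsin(0.2300) ≈ 26.6°.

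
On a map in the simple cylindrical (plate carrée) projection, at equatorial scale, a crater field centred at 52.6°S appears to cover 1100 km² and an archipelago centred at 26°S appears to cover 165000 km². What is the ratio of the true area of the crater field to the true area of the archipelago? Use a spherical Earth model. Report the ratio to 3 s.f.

0.00451

On the plate carrée, areal scale = h·k = 1 × sec φ, so true area = apparent × cos φ.
True area of crater field: 1100 × cos(52.6°) = 1100 × 0.6074 = 668.1 km².
True area of archipelago: 165000 × cos(26°) = 165000 × 0.8988 = 148300 km².
Ratio = 668.1 / 148300 ≈ 0.00451.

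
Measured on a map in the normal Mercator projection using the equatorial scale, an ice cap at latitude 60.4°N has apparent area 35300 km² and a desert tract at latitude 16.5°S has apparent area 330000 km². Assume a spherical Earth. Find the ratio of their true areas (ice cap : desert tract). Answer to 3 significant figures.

0.0284

On Mercator the areal scale is sec²φ, so true area = apparent × cos²φ.
True area of ice cap: 35300 × cos²(60.4°) = 35300 × 0.2440 = 8612 km².
True area of desert tract: 330000 × cos²(16.5°) = 330000 × 0.9193 = 303400 km².
Ratio = 8612 / 303400 ≈ 0.0284.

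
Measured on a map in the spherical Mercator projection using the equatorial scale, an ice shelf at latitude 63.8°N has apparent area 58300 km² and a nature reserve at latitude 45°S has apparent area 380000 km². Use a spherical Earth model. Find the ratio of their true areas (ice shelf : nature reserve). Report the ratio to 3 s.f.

On Mercator the areal scale is sec²φ, so true area = apparent × cos²φ.
True area of ice shelf: 58300 × cos²(63.8°) = 58300 × 0.1949 = 11360 km².
True area of nature reserve: 380000 × cos²(45°) = 380000 × 0.5000 = 190000 km².
Ratio = 11360 / 190000 ≈ 0.0598.

0.0598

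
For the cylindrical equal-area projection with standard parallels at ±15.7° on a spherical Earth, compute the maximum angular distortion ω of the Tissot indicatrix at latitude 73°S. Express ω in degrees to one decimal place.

112.4°

A cylindrical equal-area projection with standard parallel φ₀ has meridian scale h = cos φ / cos φ₀ and parallel scale k = cos φ₀ / cos φ (so areas are preserved, h·k = 1).
At 73°: h = 0.3037, k = 3.293; principal scales a = 3.293, b = 0.3037.
sin(ω/2) = (a − b)/(a + b) = 2.989/3.596 = 0.8311, so ω = 2 arcsin(0.8311) ≈ 112.4°.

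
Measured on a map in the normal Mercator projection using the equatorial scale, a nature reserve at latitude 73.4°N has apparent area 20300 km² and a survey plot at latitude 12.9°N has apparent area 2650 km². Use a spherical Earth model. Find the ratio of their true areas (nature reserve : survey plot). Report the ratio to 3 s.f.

0.658

Mercator's areal exaggeration is sec²φ; hence true area = (apparent area) · cos²φ.
True area of nature reserve: 20300 × cos²(73.4°) = 20300 × 0.08162 = 1657 km².
True area of survey plot: 2650 × cos²(12.9°) = 2650 × 0.9502 = 2518 km².
Ratio = 1657 / 2518 ≈ 0.658.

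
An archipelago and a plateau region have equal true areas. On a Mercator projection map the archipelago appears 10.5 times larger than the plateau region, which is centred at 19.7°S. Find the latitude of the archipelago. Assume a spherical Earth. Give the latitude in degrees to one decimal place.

73.1°

For equal true areas on Mercator, apparent areas scale as sec²φ, so the ratio is cos²φ₂ / cos²φ₁.
cos²φ₂ / cos²φ₁ = 10.5  ⇒  cos φ₁ = cos 19.7° / √10.5 = 0.9415/3.240 = 0.2905.
φ₁ = arccos(0.2905) ≈ 73.1°.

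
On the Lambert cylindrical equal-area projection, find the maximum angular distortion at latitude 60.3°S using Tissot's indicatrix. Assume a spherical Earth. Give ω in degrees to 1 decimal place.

The Lambert cylindrical equal-area projection is the cylindrical equal-area projection with its standard parallel at the equator (φ₀ = 0). For cylindrical equal-area with standard parallel φ₀, h = cos φ / cos φ₀ and k = cos φ₀ / cos φ, so h·k = 1.
At 60.3°: h = 0.4955, k = 2.018; principal scales a = 2.018, b = 0.4955.
sin(ω/2) = (a − b)/(a + b) = 1.523/2.514 = 0.6058, so ω = 2 arcsin(0.6058) ≈ 74.6°.

74.6°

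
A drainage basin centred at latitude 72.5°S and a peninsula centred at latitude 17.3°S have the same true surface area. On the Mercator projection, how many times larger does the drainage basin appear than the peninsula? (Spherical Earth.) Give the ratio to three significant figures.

10.1

On Mercator, area is exaggerated by sec²φ = 1/cos²φ.
At 72.5°: sec²(72.5°) = 1/0.3007² = 11.06.
At 17.3°: sec²(17.3°) = 1/0.9548² = 1.097.
Ratio = 11.06/1.097 = cos²(17.3°)/cos²(72.5°) ≈ 10.1.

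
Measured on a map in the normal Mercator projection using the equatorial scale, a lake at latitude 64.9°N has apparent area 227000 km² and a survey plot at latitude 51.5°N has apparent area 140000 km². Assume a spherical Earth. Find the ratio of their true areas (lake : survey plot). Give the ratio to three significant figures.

0.753

Since Mercator area scale is 1/cos²φ, the true area equals the apparent area multiplied by cos²φ.
True area of lake: 227000 × cos²(64.9°) = 227000 × 0.1799 = 40850 km².
True area of survey plot: 140000 × cos²(51.5°) = 140000 × 0.3875 = 54250 km².
Ratio = 40850 / 54250 ≈ 0.753.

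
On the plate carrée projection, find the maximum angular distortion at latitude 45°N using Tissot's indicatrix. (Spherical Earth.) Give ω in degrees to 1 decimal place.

19.8°

For the equirectangular projection with φ₀ = 0 (plate carrée), h = 1 along meridians and k = sec φ along parallels.
At 45°: h = 1.000, k = 1.414; principal scales a = 1.414, b = 1.000.
sin(ω/2) = (a − b)/(a + b) = 0.4142/2.414 = 0.1716, so ω = 2 arcsin(0.1716) ≈ 19.8°.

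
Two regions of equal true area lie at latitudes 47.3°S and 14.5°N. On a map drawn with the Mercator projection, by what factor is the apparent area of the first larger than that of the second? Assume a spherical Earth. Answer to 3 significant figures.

Mercator is conformal with k = sec φ, so areal scale = k² = sec²φ.
At 47.3°: sec²(47.3°) = 1/0.6782² = 2.174.
At 14.5°: sec²(14.5°) = 1/0.9681² = 1.067.
Ratio = 2.174/1.067 = cos²(14.5°)/cos²(47.3°) ≈ 2.04.

2.04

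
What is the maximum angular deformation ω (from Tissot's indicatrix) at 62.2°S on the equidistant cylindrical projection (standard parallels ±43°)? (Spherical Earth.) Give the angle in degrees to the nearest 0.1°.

With standard parallel φ₀ = 43°, the equirectangular projection gives x = Rλ cos φ₀, y = Rφ, so h = 1 and k = cos 43° / cos φ.
At 62.2°: h = 1.000, k = 1.568; principal scales a = 1.568, b = 1.000.
sin(ω/2) = (a − b)/(a + b) = 0.5681/2.568 = 0.2212, so ω = 2 arcsin(0.2212) ≈ 25.6°.

25.6°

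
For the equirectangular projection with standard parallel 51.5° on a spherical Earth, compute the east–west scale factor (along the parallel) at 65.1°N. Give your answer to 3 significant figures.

1.48

The equidistant cylindrical projection with φ₀ = 51.5° has h = 1 (meridians true) and k = cos φ₀ / cos φ along parallels.
k = cos 51.5° / cos 65.1° = 0.6225/0.4210 = 1.479.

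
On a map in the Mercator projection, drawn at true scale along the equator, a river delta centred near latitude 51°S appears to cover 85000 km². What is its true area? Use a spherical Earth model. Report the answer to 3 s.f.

Mercator is conformal, so the point scale is isotropic: h = k = sec φ = 1/cos φ.
Areal scale = k² = sec²φ = 1/cos²(51°) = 1/0.6293² = 2.525.
True area = apparent / (areal scale) = 85000 / 2.525 ≈ 33700 km².

33700 km²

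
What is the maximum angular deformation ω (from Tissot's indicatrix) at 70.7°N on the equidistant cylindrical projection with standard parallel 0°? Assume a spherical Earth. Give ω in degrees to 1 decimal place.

60.4°

Plate carrée maps x = Rλ, y = Rφ. The meridian scale is h = 1 and the parallel scale is k = 1/cos φ = sec φ.
At 70.7°: h = 1.000, k = 3.026; principal scales a = 3.026, b = 1.000.
sin(ω/2) = (a − b)/(a + b) = 2.026/4.026 = 0.5032, so ω = 2 arcsin(0.5032) ≈ 60.4°.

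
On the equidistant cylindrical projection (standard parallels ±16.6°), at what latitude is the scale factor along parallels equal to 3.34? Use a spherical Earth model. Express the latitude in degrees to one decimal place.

73.3°

In the equirectangular projection with standard parallel φ₀ = 16.6° (x = Rλ cos φ₀, y = Rφ), meridians are true-scale (h = 1) and the parallel scale is k = cos φ₀ / cos φ.
k = cos φ₀ / cos φ = 3.34  ⇒  cos φ = cos 16.6° / 3.34 = 0.2869.
φ = arccos(0.2869) ≈ 73.3°.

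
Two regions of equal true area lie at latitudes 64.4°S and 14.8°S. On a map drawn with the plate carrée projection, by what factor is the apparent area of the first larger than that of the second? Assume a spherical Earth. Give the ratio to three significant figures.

In the plate carrée (x = Rλ, y = Rφ), meridians are true-scale (h = 1) and parallels are stretched by k = sec φ.
Areal scale at 64.4°: h·k = 1.000 × 2.314 = 2.314.
Areal scale at 14.8°: h·k = 1.000 × 1.034 = 1.034.
Ratio = 2.314/1.034 ≈ 2.24.

2.24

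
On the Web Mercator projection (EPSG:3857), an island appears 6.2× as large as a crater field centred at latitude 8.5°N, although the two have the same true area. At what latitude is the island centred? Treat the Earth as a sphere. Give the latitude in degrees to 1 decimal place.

For equal true areas on Mercator, apparent areas scale as sec²φ, so the ratio is cos²φ₂ / cos²φ₁.
cos²φ₂ / cos²φ₁ = 6.2  ⇒  cos φ₁ = cos 8.5° / √6.2 = 0.9890/2.490 = 0.3972.
φ₁ = arccos(0.3972) ≈ 66.6°.

66.6°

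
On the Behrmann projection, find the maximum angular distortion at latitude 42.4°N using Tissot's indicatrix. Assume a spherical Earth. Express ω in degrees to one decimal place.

18.2°

The Behrmann projection is cylindrical equal-area with φ₀ = 30°. Cylindrical equal-area (φ₀ = 30°): h = cos φ / cos 30° along meridians, k = cos 30° / cos φ along parallels; h·k = 1.
At 42.4°: h = 0.8527, k = 1.173; principal scales a = 1.173, b = 0.8527.
sin(ω/2) = (a − b)/(a + b) = 0.3201/2.025 = 0.1580, so ω = 2 arcsin(0.1580) ≈ 18.2°.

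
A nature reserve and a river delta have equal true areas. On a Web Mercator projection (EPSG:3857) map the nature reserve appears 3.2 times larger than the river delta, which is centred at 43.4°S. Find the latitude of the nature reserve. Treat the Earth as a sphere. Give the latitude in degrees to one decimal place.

For equal true areas on Mercator, apparent areas scale as sec²φ, so the ratio is cos²φ₂ / cos²φ₁.
cos²φ₂ / cos²φ₁ = 3.2  ⇒  cos φ₁ = cos 43.4° / √3.2 = 0.7266/1.789 = 0.4062.
φ₁ = arccos(0.4062) ≈ 66.0°.

66.0°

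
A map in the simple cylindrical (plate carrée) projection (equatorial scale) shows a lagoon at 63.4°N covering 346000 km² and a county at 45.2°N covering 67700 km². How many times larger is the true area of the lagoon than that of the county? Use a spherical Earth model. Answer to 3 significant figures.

3.25

Plate carrée has h = 1 and k = sec φ, giving areal scale sec φ; true area = (apparent area) · cos φ.
True area of lagoon: 346000 × cos(63.4°) = 346000 × 0.4478 = 154900 km².
True area of county: 67700 × cos(45.2°) = 67700 × 0.7046 = 47700 km².
Ratio = 154900 / 47700 ≈ 3.25.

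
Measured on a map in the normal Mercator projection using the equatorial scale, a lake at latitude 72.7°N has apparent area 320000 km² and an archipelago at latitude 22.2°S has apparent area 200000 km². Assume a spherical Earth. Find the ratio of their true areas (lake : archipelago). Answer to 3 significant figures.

0.165

On Mercator the areal scale is sec²φ, so true area = apparent × cos²φ.
True area of lake: 320000 × cos²(72.7°) = 320000 × 0.08843 = 28300 km².
True area of archipelago: 200000 × cos²(22.2°) = 200000 × 0.8572 = 171400 km².
Ratio = 28300 / 171400 ≈ 0.165.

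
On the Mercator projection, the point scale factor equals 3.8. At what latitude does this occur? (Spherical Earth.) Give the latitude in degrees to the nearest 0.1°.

Mercator scale is k = sec φ = 1/cos φ.
1/cos φ = 3.8  ⇒  cos φ = 0.2632  ⇒  φ = arccos(0.2632) ≈ 74.7°.

74.7°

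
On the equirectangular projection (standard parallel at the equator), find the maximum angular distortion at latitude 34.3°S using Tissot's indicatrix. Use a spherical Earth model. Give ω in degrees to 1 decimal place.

In the plate carrée (x = Rλ, y = Rφ), meridians are true-scale (h = 1) and parallels are stretched by k = sec φ.
At 34.3°: h = 1.000, k = 1.211; principal scales a = 1.211, b = 1.000.
sin(ω/2) = (a − b)/(a + b) = 0.2105/2.211 = 0.09523, so ω = 2 arcsin(0.09523) ≈ 10.9°.

10.9°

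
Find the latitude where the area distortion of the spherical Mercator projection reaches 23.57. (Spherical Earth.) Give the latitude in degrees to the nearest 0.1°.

Mercator areal scale is sec²φ.
sec²φ = 23.57  ⇒  cos²φ = 0.04243  ⇒  cos φ = 0.2060.
φ = arccos(0.2060) ≈ 78.1°.

78.1°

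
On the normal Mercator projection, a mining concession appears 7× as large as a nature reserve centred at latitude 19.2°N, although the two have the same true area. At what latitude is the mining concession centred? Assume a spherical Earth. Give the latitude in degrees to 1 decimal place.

69.1°

Mercator areal scale is sec²φ, so apparent-area ratio = sec²φ₁ / sec²φ₂ = cos²φ₂ / cos²φ₁.
cos²φ₂ / cos²φ₁ = 7  ⇒  cos φ₁ = cos 19.2° / √7 = 0.9444/2.646 = 0.3569.
φ₁ = arccos(0.3569) ≈ 69.1°.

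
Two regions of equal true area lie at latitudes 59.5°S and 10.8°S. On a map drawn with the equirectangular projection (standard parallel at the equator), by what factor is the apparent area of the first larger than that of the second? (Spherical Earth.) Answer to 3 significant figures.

1.94

In the plate carrée (x = Rλ, y = Rφ), meridians are true-scale (h = 1) and parallels are stretched by k = sec φ.
Areal scale at 59.5°: h·k = 1.000 × 1.970 = 1.970.
Areal scale at 10.8°: h·k = 1.000 × 1.018 = 1.018.
Ratio = 1.970/1.018 ≈ 1.94.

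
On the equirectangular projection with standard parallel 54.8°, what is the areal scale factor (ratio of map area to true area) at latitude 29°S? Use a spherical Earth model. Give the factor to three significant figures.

The equidistant cylindrical projection with φ₀ = 54.8° has h = 1 (meridians true) and k = cos φ₀ / cos φ along parallels.
Areal scale = h·k = 1 × cos φ₀ / cos φ; at 29°, h = 1.000, k = 0.6591, so h·k = 0.6591.

0.659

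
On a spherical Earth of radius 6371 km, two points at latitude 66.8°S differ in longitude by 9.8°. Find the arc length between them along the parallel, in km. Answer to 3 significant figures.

429 km

Arc length along a parallel = R cos φ · Δλ (with Δλ in radians).
= 6371 × cos 66.8° × (9.8° × π/180) = 6371 × 0.3939 × 0.1710 ≈ 429 km.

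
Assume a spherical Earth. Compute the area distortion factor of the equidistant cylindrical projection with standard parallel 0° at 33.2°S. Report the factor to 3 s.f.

1.20

For the equirectangular projection with φ₀ = 0 (plate carrée), h = 1 along meridians and k = sec φ along parallels.
Areal scale = h·k = 1 × sec φ; at 33.2°, h = 1.000, k = 1.195, so h·k = 1.195.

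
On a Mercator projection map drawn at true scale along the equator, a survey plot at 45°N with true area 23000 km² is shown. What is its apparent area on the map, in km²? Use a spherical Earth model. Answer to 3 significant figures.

46000 km²

For Mercator, h = k = sec φ (a conformal cylindrical projection has a single point scale, 1/cos φ).
Areal scale = k² = sec²φ = 1/cos²(45°) = 1/0.7071² = 2.000.
Apparent area = 23000 × 2.000 ≈ 46000 km².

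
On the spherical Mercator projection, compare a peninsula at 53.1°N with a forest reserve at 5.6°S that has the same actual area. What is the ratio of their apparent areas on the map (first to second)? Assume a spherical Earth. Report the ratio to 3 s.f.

2.75

On Mercator, area is exaggerated by sec²φ = 1/cos²φ.
At 53.1°: sec²(53.1°) = 1/0.6004² = 2.774.
At 5.6°: sec²(5.6°) = 1/0.9952² = 1.010.
Ratio = 2.774/1.010 = cos²(5.6°)/cos²(53.1°) ≈ 2.75.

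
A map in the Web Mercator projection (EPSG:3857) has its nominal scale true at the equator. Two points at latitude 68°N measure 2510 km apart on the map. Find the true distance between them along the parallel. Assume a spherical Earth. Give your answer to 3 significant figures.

Mercator is conformal, so the point scale is isotropic: h = k = sec φ = 1/cos φ.
Along the parallel at 68°, map distances are exaggerated by k = sec 68° = 2.669.
True distance = 2510 / 2.669 = 2510 × cos 68° ≈ 940 km.

940 km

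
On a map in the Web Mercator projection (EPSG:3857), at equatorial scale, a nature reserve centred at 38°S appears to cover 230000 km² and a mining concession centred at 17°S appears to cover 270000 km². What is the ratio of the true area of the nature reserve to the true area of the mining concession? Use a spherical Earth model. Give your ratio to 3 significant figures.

Since Mercator area scale is 1/cos²φ, the true area equals the apparent area multiplied by cos²φ.
True area of nature reserve: 230000 × cos²(38°) = 230000 × 0.6210 = 142800 km².
True area of mining concession: 270000 × cos²(17°) = 270000 × 0.9145 = 246900 km².
Ratio = 142800 / 246900 ≈ 0.578.

0.578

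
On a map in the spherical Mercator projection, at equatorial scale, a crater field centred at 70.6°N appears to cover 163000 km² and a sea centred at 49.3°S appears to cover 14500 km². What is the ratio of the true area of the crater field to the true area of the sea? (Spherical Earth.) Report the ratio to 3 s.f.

2.92

Since Mercator area scale is 1/cos²φ, the true area equals the apparent area multiplied by cos²φ.
True area of crater field: 163000 × cos²(70.6°) = 163000 × 0.1103 = 17980 km².
True area of sea: 14500 × cos²(49.3°) = 14500 × 0.4252 = 6166 km².
Ratio = 17980 / 6166 ≈ 2.92.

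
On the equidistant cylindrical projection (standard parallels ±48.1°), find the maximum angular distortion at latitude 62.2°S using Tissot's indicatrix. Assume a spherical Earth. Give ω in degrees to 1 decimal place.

With standard parallel φ₀ = 48.1°, the equirectangular projection gives x = Rλ cos φ₀, y = Rφ, so h = 1 and k = cos 48.1° / cos φ.
At 62.2°: h = 1.000, k = 1.432; principal scales a = 1.432, b = 1.000.
sin(ω/2) = (a − b)/(a + b) = 0.4319/2.432 = 0.1776, so ω = 2 arcsin(0.1776) ≈ 20.5°.

20.5°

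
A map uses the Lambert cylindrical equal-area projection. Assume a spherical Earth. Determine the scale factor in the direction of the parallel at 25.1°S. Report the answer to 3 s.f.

The Lambert cylindrical equal-area projection is the cylindrical equal-area projection with its standard parallel at the equator (φ₀ = 0). Cylindrical equal-area (φ₀ = 0°): h = cos φ / cos 0° along meridians, k = cos 0° / cos φ along parallels; h·k = 1.
k = cos 0° / cos 25.1° = 1.000/0.9056 = 1.104.

1.10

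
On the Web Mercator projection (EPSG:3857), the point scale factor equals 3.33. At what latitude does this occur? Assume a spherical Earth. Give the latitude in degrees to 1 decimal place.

Mercator scale is k = sec φ = 1/cos φ.
1/cos φ = 3.33  ⇒  cos φ = 0.3003  ⇒  φ = arccos(0.3003) ≈ 72.5°.

72.5°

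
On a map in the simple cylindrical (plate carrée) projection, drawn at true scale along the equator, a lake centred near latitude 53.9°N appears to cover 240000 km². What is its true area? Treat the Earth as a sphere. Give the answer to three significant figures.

141000 km²

Plate carrée maps x = Rλ, y = Rφ. The meridian scale is h = 1 and the parallel scale is k = 1/cos φ = sec φ.
Areal scale = h·k = 1 × sec φ; at 53.9°, h = 1.000, k = 1.697, so h·k = 1.697.
True area = apparent / (areal scale) = 240000 / 1.697 ≈ 141000 km².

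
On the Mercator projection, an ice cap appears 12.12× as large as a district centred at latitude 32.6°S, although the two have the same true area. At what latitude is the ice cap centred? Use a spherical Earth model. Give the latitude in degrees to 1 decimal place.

Mercator areal scale is sec²φ, so apparent-area ratio = sec²φ₁ / sec²φ₂ = cos²φ₂ / cos²φ₁.
cos²φ₂ / cos²φ₁ = 12.12  ⇒  cos φ₁ = cos 32.6° / √12.12 = 0.8425/3.481 = 0.2420.
φ₁ = arccos(0.2420) ≈ 76.0°.

76.0°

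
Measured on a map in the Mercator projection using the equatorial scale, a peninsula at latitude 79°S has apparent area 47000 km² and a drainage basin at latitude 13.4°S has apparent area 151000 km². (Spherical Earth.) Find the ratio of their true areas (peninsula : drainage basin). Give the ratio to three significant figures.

0.0120

Since Mercator area scale is 1/cos²φ, the true area equals the apparent area multiplied by cos²φ.
True area of peninsula: 47000 × cos²(79°) = 47000 × 0.03641 = 1711 km².
True area of drainage basin: 151000 × cos²(13.4°) = 151000 × 0.9463 = 142900 km².
Ratio = 1711 / 142900 ≈ 0.0120.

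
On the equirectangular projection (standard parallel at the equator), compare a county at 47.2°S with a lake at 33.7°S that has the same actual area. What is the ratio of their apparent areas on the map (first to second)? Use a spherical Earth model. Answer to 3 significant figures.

For the equirectangular projection with φ₀ = 0 (plate carrée), h = 1 along meridians and k = sec φ along parallels.
Areal scale at 47.2°: h·k = 1.000 × 1.472 = 1.472.
Areal scale at 33.7°: h·k = 1.000 × 1.202 = 1.202.
Ratio = 1.472/1.202 ≈ 1.22.

1.22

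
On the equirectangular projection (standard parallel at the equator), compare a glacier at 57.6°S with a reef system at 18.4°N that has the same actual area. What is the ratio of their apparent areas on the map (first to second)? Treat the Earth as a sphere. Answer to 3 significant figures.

Plate carrée maps x = Rλ, y = Rφ. The meridian scale is h = 1 and the parallel scale is k = 1/cos φ = sec φ.
Areal scale at 57.6°: h·k = 1.000 × 1.866 = 1.866.
Areal scale at 18.4°: h·k = 1.000 × 1.054 = 1.054.
Ratio = 1.866/1.054 ≈ 1.77.

1.77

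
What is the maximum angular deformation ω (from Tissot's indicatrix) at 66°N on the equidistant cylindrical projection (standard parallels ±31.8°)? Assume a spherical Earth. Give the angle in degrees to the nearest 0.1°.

The equidistant cylindrical projection with φ₀ = 31.8° has h = 1 (meridians true) and k = cos φ₀ / cos φ along parallels.
At 66°: h = 1.000, k = 2.090; principal scales a = 2.090, b = 1.000.
sin(ω/2) = (a − b)/(a + b) = 1.090/3.090 = 0.3527, so ω = 2 arcsin(0.3527) ≈ 41.3°.

41.3°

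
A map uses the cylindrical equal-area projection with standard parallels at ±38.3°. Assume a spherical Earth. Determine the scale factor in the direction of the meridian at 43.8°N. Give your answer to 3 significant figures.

0.920

A cylindrical equal-area projection with standard parallel φ₀ has meridian scale h = cos φ / cos φ₀ and parallel scale k = cos φ₀ / cos φ (so areas are preserved, h·k = 1).
h = cos 43.8° / cos 38.3° = 0.7218/0.7848 = 0.9197.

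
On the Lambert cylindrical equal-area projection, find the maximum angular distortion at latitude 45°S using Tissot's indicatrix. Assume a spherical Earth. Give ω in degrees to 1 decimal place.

38.9°

The Lambert cylindrical equal-area projection is the cylindrical equal-area projection with its standard parallel at the equator (φ₀ = 0). Cylindrical equal-area (φ₀ = 0°): h = cos φ / cos 0° along meridians, k = cos 0° / cos φ along parallels; h·k = 1.
At 45°: h = 0.7071, k = 1.414; principal scales a = 1.414, b = 0.7071.
sin(ω/2) = (a − b)/(a + b) = 0.7071/2.121 = 0.3333, so ω = 2 arcsin(0.3333) ≈ 38.9°.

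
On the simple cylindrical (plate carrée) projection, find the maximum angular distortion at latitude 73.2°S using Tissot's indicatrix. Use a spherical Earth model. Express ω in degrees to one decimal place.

66.9°

Plate carrée maps x = Rλ, y = Rφ. The meridian scale is h = 1 and the parallel scale is k = 1/cos φ = sec φ.
At 73.2°: h = 1.000, k = 3.460; principal scales a = 3.460, b = 1.000.
sin(ω/2) = (a − b)/(a + b) = 2.460/4.460 = 0.5516, so ω = 2 arcsin(0.5516) ≈ 66.9°.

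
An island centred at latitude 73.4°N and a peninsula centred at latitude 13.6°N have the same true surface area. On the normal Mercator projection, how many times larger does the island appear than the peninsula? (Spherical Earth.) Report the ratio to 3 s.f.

Mercator is conformal with k = sec φ, so areal scale = k² = sec²φ.
At 73.4°: sec²(73.4°) = 1/0.2857² = 12.25.
At 13.6°: sec²(13.6°) = 1/0.9720² = 1.059.
Ratio = 12.25/1.059 = cos²(13.6°)/cos²(73.4°) ≈ 11.6.

11.6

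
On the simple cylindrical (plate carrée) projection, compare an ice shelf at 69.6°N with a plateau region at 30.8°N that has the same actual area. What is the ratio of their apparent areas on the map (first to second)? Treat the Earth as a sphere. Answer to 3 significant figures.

2.46

In the plate carrée (x = Rλ, y = Rφ), meridians are true-scale (h = 1) and parallels are stretched by k = sec φ.
Areal scale at 69.6°: h·k = 1.000 × 2.869 = 2.869.
Areal scale at 30.8°: h·k = 1.000 × 1.164 = 1.164.
Ratio = 2.869/1.164 ≈ 2.46.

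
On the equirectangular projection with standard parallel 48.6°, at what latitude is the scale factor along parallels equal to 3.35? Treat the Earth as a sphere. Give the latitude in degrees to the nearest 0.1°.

In the equirectangular projection with standard parallel φ₀ = 48.6° (x = Rλ cos φ₀, y = Rφ), meridians are true-scale (h = 1) and the parallel scale is k = cos φ₀ / cos φ.
k = cos φ₀ / cos φ = 3.35  ⇒  cos φ = cos 48.6° / 3.35 = 0.1974.
φ = arccos(0.1974) ≈ 78.6°.

78.6°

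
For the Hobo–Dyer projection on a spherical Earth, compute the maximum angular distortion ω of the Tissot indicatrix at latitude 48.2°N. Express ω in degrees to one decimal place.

Hobo–Dyer is a cylindrical equal-area projection with standard parallels at ±37.5°. Cylindrical equal-area (φ₀ = 37.5°): h = cos φ / cos 37.5° along meridians, k = cos 37.5° / cos φ along parallels; h·k = 1.
At 48.2°: h = 0.8401, k = 1.190; principal scales a = 1.190, b = 0.8401.
sin(ω/2) = (a − b)/(a + b) = 0.3501/2.030 = 0.1724, so ω = 2 arcsin(0.1724) ≈ 19.9°.

19.9°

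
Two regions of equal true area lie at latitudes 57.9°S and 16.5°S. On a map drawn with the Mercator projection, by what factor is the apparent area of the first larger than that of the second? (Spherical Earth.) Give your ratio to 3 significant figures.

3.26

On Mercator, area is exaggerated by sec²φ = 1/cos²φ.
At 57.9°: sec²(57.9°) = 1/0.5314² = 3.541.
At 16.5°: sec²(16.5°) = 1/0.9588² = 1.088.
Ratio = 3.541/1.088 = cos²(16.5°)/cos²(57.9°) ≈ 3.26.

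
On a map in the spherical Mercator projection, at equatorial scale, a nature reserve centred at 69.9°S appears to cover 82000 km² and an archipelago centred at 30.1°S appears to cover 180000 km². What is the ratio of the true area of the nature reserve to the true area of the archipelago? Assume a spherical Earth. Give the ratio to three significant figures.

Since Mercator area scale is 1/cos²φ, the true area equals the apparent area multiplied by cos²φ.
True area of nature reserve: 82000 × cos²(69.9°) = 82000 × 0.1181 = 9684 km².
True area of archipelago: 180000 × cos²(30.1°) = 180000 × 0.7485 = 134700 km².
Ratio = 9684 / 134700 ≈ 0.0719.

0.0719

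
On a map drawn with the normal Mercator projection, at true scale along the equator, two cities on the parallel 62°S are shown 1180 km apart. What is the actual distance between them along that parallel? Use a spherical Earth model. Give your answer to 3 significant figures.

The Mercator projection is conformal; its linear scale factor is the same in every direction and equals sec φ = 1/cos φ.
Along the parallel at 62°, map distances are exaggerated by k = sec 62° = 2.130.
True distance = 1180 / 2.130 = 1180 × cos 62° ≈ 554 km.

554 km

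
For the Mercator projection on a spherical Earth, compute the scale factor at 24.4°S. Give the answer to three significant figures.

1.10

For Mercator, h = k = sec φ (a conformal cylindrical projection has a single point scale, 1/cos φ).
k = 1/cos 24.4° = 1/0.9107 = 1.098.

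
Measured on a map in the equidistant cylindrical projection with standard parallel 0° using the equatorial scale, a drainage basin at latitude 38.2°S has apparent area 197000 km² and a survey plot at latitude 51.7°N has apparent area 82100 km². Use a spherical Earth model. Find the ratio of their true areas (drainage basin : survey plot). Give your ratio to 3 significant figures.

On the plate carrée, areal scale = h·k = 1 × sec φ, so true area = apparent × cos φ.
True area of drainage basin: 197000 × cos(38.2°) = 197000 × 0.7859 = 154800 km².
True area of survey plot: 82100 × cos(51.7°) = 82100 × 0.6198 = 50880 km².
Ratio = 154800 / 50880 ≈ 3.04.

3.04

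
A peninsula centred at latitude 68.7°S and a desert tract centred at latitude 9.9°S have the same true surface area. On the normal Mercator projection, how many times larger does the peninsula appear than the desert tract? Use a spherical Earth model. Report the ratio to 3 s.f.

Mercator areal scale is sec²φ.
At 68.7°: sec²(68.7°) = 1/0.3633² = 7.579.
At 9.9°: sec²(9.9°) = 1/0.9851² = 1.030.
Ratio = 7.579/1.030 = cos²(9.9°)/cos²(68.7°) ≈ 7.35.

7.35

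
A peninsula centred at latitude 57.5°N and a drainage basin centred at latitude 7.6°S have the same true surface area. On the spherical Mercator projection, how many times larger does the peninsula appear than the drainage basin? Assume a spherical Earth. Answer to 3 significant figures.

Mercator areal scale is sec²φ.
At 57.5°: sec²(57.5°) = 1/0.5373² = 3.464.
At 7.6°: sec²(7.6°) = 1/0.9912² = 1.018.
Ratio = 3.464/1.018 = cos²(7.6°)/cos²(57.5°) ≈ 3.40.

3.40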